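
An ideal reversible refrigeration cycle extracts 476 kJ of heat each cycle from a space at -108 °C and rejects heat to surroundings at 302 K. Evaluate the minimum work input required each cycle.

T_C = -108 °C → -108 + 273.15 = 165.15 K.
COP_R = T_C/(T_H − T_C) = 165.15/136.85 = 1.2068.
W = Q_C/COP_R = 476/1.2068 = 394 kJ.

W_in ≈ 394 kJ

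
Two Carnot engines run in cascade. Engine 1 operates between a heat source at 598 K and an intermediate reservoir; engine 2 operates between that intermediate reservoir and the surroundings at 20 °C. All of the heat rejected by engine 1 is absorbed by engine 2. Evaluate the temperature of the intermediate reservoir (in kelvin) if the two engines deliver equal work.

T_m ≈ 446 K

T_C = 20 °C → 20 + 273.15 = 293.15 K.
For reversible stages Q_m = Q_H·(T_m/T_H). Setting W₁ = Q_H(1 − T_m/T_H) equal to W₂ = Q_m(1 − T_C/T_m) = Q_H·(T_m − T_C)/T_H gives T_H − T_m = T_m − T_C, so T_m = (T_H + T_C)/2 = (598.00 + 293.15)/2 = 446 K.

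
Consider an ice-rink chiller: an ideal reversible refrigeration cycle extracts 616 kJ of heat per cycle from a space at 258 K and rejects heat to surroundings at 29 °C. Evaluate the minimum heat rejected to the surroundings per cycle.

T_H = 29 °C → 29 + 273.15 = 302.15 K.
For a reversible cycle Q_H/Q_C = T_H/T_C, so Q_H = Q_C·T_H/T_C = 616 × 302.15/258.00 = 721 kJ.

Q_H ≈ 721 kJ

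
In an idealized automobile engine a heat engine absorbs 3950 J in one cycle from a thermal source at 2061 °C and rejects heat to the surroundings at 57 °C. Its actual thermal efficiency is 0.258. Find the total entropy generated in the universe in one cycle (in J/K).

T_H = 2061 °C → 2061 + 273.15 = 2334.15 K.
T_C = 57 °C → 57 + 273.15 = 330.15 K.
W = η·Q_H = 0.258 × 3950 = 1019 J, so Q_C = Q_H − W = 2931 J.
The hot reservoir loses entropy Q_H/T_H = 3950/2334.15 = 1.692 J/K; the cold reservoir gains Q_C/T_C = 2931/330.15 = 8.877 J/K.
ΔS_univ = −Q_H/T_H + Q_C/T_C = 7.185 J/K (> 0, since η = 0.258 < η_Carnot = 0.859).

ΔS_univ ≈ 7.185 J/K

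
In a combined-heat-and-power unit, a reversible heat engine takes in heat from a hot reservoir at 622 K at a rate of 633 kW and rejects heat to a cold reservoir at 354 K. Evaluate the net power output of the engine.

For a reversible engine, η = 1 − T_C/T_H = 1 − 354.00/622.00 = 0.4309.
W = η·Q_H = 0.4309 × 633 = 273 kW.

Ẇ ≈ 273 kW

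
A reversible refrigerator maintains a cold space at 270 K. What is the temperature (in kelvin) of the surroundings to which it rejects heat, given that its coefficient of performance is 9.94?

COP_R = T_C/(T_H − T_C) ⇒ T_H = T_C·(1 + 1/COP_R) = 270.00 × (1 + 1/9.94) = 297 K.

T_H ≈ 297 K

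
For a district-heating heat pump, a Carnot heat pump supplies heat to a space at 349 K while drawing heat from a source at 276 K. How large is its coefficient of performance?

COP_HP ≈ 4.781

COP_HP = T_H/(T_H − T_C) = 349.00/(349.00 − 276.00) = 4.781.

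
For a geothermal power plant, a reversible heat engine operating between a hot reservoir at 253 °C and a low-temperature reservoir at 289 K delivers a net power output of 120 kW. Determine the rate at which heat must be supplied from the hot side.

T_H = 253 °C → 253 + 273.15 = 526.15 K.
For a reversible engine, η = 1 − T_C/T_H = 1 − 289.00/526.15 = 0.4507.
Q_H = W/η = 120/0.4507 = 266 kW.

Q̇_H ≈ 266 kW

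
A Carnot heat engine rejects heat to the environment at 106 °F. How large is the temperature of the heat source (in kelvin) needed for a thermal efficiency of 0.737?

T_C = 106 °F → (106 − 32) × 5/9 = 41.11 °C = 314.26 K.
From η = 1 − T_C/T_H, solving for T_H gives T_H = T_C/(1 − η) = 314.26/(1 − 0.737) = 1195 K.

T_H ≈ 1195 K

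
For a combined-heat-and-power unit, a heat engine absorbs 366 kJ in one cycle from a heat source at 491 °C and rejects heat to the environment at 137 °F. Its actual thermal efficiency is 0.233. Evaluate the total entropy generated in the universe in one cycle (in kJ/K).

T_H = 491 °C → 491 + 273.15 = 764.15 K.
T_C = 137 °F → (137 − 32) × 5/9 = 58.33 °C = 331.48 K.
W = η·Q_H = 0.233 × 366 = 85.28 kJ, so Q_C = Q_H − W = 280.7 kJ.
Reservoir entropy changes: ΔS_H = −Q_H/T_H = −366/764.15 = -0.4790 kJ/K and ΔS_C = +Q_C/T_C = 280.7/331.48 = 0.8469 kJ/K.
ΔS_univ = −Q_H/T_H + Q_C/T_C = 0.368 kJ/K (> 0, since η = 0.233 < η_Carnot = 0.566).

ΔS_univ ≈ 0.368 kJ/K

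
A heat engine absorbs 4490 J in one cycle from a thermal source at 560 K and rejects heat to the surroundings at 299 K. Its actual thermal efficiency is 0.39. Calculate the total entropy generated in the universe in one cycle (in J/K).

ΔS_univ ≈ 1.142 J/K

W = η·Q_H = 0.39 × 4490 = 1751 J, so Q_C = Q_H − W = 2739 J.
Entropy balance on the reservoirs: −Q_H/T_H = -8.018 J/K, +Q_C/T_C = 9.160 J/K.
ΔS_univ = −Q_H/T_H + Q_C/T_C = 1.142 J/K (> 0, since η = 0.39 < η_Carnot = 0.466).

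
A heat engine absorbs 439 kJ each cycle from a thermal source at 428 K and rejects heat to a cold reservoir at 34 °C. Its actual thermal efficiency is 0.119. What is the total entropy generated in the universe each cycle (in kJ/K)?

T_C = 34 °C → 34 + 273.15 = 307.15 K.
W = η·Q_H = 0.119 × 439 = 52.24 kJ, so Q_C = Q_H − W = 386.8 kJ.
Entropy balance on the reservoirs: −Q_H/T_H = -1.026 kJ/K, +Q_C/T_C = 1.259 kJ/K.
ΔS_univ = −Q_H/T_H + Q_C/T_C = 0.233 kJ/K (> 0, since η = 0.119 < η_Carnot = 0.282).

ΔS_univ ≈ 0.233 kJ/K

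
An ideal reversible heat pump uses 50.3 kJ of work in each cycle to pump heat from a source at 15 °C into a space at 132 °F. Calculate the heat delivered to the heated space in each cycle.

T_H = 132 °F → (132 − 32) × 5/9 = 55.56 °C = 328.71 K.
T_C = 15 °C → 15 + 273.15 = 288.15 K.
Reversible heating COP: COP_HP = T_H/(T_H − T_C) = 328.71/40.56 = 8.1051.
Q_H = COP_HP · W = 8.1051 × 50.3 = 407.7 kJ.

Q_H ≈ 407.7 kJ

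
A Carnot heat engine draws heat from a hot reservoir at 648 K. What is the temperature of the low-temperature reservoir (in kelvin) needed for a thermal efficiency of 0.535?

T_C ≈ 301 K

From η = 1 − T_C/T_H, T_C = T_H·(1 − η) = 648.00 × (1 − 0.535) = 301 K.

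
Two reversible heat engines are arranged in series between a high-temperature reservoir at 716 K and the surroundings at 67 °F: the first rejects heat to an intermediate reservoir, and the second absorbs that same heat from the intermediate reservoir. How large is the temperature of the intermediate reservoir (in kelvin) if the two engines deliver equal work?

T_m ≈ 504 K

T_C = 67 °F → (67 − 32) × 5/9 = 19.44 °C = 292.59 K.
For reversible stages Q_m = Q_H·(T_m/T_H). Setting W₁ = Q_H(1 − T_m/T_H) equal to W₂ = Q_m(1 − T_C/T_m) = Q_H·(T_m − T_C)/T_H gives T_H − T_m = T_m − T_C, so T_m = (T_H + T_C)/2 = (716.00 + 292.59)/2 = 504 K.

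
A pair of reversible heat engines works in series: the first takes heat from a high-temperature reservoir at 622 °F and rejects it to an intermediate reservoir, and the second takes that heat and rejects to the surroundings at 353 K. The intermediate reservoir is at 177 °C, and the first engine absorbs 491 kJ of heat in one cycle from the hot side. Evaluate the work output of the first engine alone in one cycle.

W₁ ≈ 123 kJ

T_H = 622 °F → (622 − 32) × 5/9 = 327.78 °C = 600.93 K.
T_m = 177 °C → 177 + 273.15 = 450.15 K.
First-stage efficiency η₁ = 1 − T_m/T_H = 1 − 450.15/600.93 = 0.2509.
W₁ = η₁·Q_H = 0.2509 × 491 = 123 kJ.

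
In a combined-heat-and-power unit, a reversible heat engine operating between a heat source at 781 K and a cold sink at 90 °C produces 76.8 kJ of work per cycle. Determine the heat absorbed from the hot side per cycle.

Q_H ≈ 143.5 kJ

T_C = 90 °C → 90 + 273.15 = 363.15 K.
For a reversible engine, η = 1 − T_C/T_H = 1 − 363.15/781.00 = 0.5350.
Q_H = W/η = 76.8/0.5350 = 143.5 kJ.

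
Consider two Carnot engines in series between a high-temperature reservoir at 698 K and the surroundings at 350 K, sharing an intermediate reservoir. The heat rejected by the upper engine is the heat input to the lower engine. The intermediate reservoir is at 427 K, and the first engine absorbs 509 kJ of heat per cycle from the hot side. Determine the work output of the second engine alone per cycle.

W₂ ≈ 56.15 kJ

Heat entering the second stage: Q_m = Q_H·(T_m/T_H) = 509 × 427.00/698.00 = 311.4 kJ.
Second-stage efficiency η₂ = 1 − T_C/T_m = 1 − 350.00/427.00 = 0.1803, so W₂ = η₂·Q_m = 56.15 kJ.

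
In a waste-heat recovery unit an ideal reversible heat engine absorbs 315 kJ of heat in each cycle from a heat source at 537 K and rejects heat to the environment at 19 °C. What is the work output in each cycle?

T_C = 19 °C → 19 + 273.15 = 292.15 K.
The Carnot efficiency is η = 1 − T_C/T_H = 1 − 292.15/537.00 = 0.4560.
W = η·Q_H = 0.4560 × 315 = 144 kJ.

W ≈ 144 kJ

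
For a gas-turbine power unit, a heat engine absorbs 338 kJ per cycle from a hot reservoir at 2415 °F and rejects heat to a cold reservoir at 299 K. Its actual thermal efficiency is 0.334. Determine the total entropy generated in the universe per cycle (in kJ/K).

ΔS_univ ≈ 0.5412 kJ/K

T_H = 2415 °F → (2415 − 32) × 5/9 = 1323.89 °C = 1597.04 K.
W = η·Q_H = 0.334 × 338 = 112.9 kJ, so Q_C = Q_H − W = 225.1 kJ.
Entropy balance on the reservoirs: −Q_H/T_H = -0.2116 kJ/K, +Q_C/T_C = 0.7529 kJ/K.
ΔS_univ = −Q_H/T_H + Q_C/T_C = 0.5412 kJ/K (> 0, since η = 0.334 < η_Carnot = 0.813).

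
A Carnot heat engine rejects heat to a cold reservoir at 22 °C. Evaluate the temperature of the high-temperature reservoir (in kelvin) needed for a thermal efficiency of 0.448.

T_C = 22 °C → 22 + 273.15 = 295.15 K.
From η = 1 − T_C/T_H, solving for T_H gives T_H = T_C/(1 − η) = 295.15/(1 − 0.448) = 535 K.

T_H ≈ 535 K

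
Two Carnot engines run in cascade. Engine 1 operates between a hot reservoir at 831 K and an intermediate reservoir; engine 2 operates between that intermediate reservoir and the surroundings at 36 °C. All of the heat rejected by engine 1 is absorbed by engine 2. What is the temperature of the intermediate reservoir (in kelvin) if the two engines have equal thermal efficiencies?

T_m ≈ 506.9 K

T_C = 36 °C → 36 + 273.15 = 309.15 K.
Equal efficiencies require 1 − T_m/T_H = 1 − T_C/T_m, i.e. T_m/T_H = T_C/T_m, so T_m = √(T_H·T_C) = √(831.00 × 309.15) = 506.9 K.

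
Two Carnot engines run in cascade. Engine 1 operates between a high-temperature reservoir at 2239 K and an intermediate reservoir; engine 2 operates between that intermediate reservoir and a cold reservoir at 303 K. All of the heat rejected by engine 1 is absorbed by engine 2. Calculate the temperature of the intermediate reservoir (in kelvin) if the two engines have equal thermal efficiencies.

T_m ≈ 824 K

Equal efficiencies require 1 − T_m/T_H = 1 − T_C/T_m, i.e. T_m/T_H = T_C/T_m, so T_m = √(T_H·T_C) = √(2239.00 × 303.00) = 824 K.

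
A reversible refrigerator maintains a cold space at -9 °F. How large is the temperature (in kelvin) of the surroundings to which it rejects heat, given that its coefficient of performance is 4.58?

T_H ≈ 305 K

T_C = -9 °F → (-9 − 32) × 5/9 = -22.78 °C = 250.37 K.
COP_R = T_C/(T_H − T_C) ⇒ T_H = T_C·(1 + 1/COP_R) = 250.37 × (1 + 1/4.58) = 305 K.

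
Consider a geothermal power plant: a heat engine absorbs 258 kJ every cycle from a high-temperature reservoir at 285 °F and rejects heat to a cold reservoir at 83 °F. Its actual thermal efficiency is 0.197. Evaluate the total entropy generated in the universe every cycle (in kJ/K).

ΔS_univ ≈ 0.0636 kJ/K

T_H = 285 °F → (285 − 32) × 5/9 = 140.56 °C = 413.71 K.
T_C = 83 °F → (83 − 32) × 5/9 = 28.33 °C = 301.48 K.
W = η·Q_H = 0.197 × 258 = 50.83 kJ, so Q_C = Q_H − W = 207.2 kJ.
Reservoir entropy changes: ΔS_H = −Q_H/T_H = −258/413.71 = -0.6236 kJ/K and ΔS_C = +Q_C/T_C = 207.2/301.48 = 0.6872 kJ/K.
ΔS_univ = −Q_H/T_H + Q_C/T_C = 0.0636 kJ/K (> 0, since η = 0.197 < η_Carnot = 0.271).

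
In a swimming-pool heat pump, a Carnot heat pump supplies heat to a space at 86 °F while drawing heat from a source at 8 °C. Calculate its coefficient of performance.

COP_HP ≈ 13.78

T_H = 86 °F → (86 − 32) × 5/9 = 30.00 °C = 303.15 K.
T_C = 8 °C → 8 + 273.15 = 281.15 K.
Reversible heating COP: COP_HP = T_H/(T_H − T_C) = 303.15/(303.15 − 281.15) = 13.78.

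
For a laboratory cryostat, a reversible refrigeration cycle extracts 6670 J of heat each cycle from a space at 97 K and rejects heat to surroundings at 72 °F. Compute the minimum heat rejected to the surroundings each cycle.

Q_H ≈ 20300 J

T_H = 72 °F → (72 − 32) × 5/9 = 22.22 °C = 295.37 K.
For a reversible cycle Q_H/Q_C = T_H/T_C, so Q_H = Q_C·T_H/T_C = 6670 × 295.37/97.00 = 20300 J.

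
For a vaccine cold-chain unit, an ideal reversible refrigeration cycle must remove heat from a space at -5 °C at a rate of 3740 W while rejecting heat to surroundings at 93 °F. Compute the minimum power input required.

Ẇ_in ≈ 542 W

T_H = 93 °F → (93 − 32) × 5/9 = 33.89 °C = 307.04 K.
T_C = -5 °C → -5 + 273.15 = 268.15 K.
COP_R = T_C/(T_H − T_C) = 268.15/38.89 = 6.8953.
W = Q_C/COP_R = 3740/6.8953 = 542 W.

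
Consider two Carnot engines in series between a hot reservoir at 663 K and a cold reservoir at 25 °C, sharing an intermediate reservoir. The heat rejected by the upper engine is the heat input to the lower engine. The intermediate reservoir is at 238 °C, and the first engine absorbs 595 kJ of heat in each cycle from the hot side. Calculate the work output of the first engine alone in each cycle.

W₁ ≈ 136.3 kJ

T_C = 25 °C → 25 + 273.15 = 298.15 K.
T_m = 238 °C → 238 + 273.15 = 511.15 K.
First-stage efficiency η₁ = 1 − T_m/T_H = 1 − 511.15/663.00 = 0.2290.
W₁ = η₁·Q_H = 0.2290 × 595 = 136.3 kJ.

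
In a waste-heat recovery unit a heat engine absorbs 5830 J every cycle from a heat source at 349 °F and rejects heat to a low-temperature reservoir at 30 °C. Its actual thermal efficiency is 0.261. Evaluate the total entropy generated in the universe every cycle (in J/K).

ΔS_univ ≈ 1.24 J/K

T_H = 349 °F → (349 − 32) × 5/9 = 176.11 °C = 449.26 K.
T_C = 30 °C → 30 + 273.15 = 303.15 K.
W = η·Q_H = 0.261 × 5830 = 1522 J, so Q_C = Q_H − W = 4308 J.
The hot reservoir loses entropy Q_H/T_H = 5830/449.26 = 12.98 J/K; the cold reservoir gains Q_C/T_C = 4308/303.15 = 14.21 J/K.
ΔS_univ = −Q_H/T_H + Q_C/T_C = 1.24 J/K (> 0, since η = 0.261 < η_Carnot = 0.325).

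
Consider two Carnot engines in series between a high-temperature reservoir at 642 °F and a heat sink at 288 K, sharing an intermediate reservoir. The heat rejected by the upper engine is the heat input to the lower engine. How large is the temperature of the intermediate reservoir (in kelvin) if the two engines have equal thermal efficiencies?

T_H = 642 °F → (642 − 32) × 5/9 = 338.89 °C = 612.04 K.
Equal efficiencies require 1 − T_m/T_H = 1 − T_C/T_m, i.e. T_m/T_H = T_C/T_m, so T_m = √(T_H·T_C) = √(612.04 × 288.00) = 420 K.

T_m ≈ 420 K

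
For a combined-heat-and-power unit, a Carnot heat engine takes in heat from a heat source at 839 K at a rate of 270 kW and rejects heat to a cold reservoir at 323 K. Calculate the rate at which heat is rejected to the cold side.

Q̇_C ≈ 104 kW

η_rev = 1 − T_C/T_H = 1 − 323.00/839.00 = 0.6150.
For a reversible cycle Q_C/Q_H = T_C/T_H, so Q_C = 270 × 323.00/839.00 = 104 kW.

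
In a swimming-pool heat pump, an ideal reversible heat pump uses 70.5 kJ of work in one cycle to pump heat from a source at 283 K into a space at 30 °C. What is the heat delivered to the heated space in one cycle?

Q_H ≈ 1060 kJ

T_H = 30 °C → 30 + 273.15 = 303.15 K.
COP_HP = T_H/(T_H − T_C) = 303.15/20.15 = 15.0447.
Q_H = COP_HP · W = 15.0447 × 70.5 = 1060 kJ.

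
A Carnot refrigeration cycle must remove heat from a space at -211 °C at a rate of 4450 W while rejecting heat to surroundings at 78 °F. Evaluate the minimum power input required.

T_H = 78 °F → (78 − 32) × 5/9 = 25.56 °C = 298.71 K.
T_C = -211 °C → -211 + 273.15 = 62.15 K.
For a reversible refrigerator, COP_R = T_C/(T_H − T_C) = 62.15/236.56 = 0.2627.
W = Q_C/COP_R = 4450/0.2627 = 16940 W.

Ẇ_in ≈ 16940 W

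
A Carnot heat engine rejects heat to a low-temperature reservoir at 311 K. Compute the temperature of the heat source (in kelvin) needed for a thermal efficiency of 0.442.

T_H ≈ 557 K

From η = 1 − T_C/T_H, solving for T_H gives T_H = T_C/(1 − η) = 311.00/(1 − 0.442) = 557 K.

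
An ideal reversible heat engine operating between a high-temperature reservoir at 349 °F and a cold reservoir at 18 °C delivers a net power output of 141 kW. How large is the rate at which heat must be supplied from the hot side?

T_H = 349 °F → (349 − 32) × 5/9 = 176.11 °C = 449.26 K.
T_C = 18 °C → 18 + 273.15 = 291.15 K.
The Carnot efficiency is η = 1 − T_C/T_H = 1 − 291.15/449.26 = 0.3519.
Q_H = W/η = 141/0.3519 = 401 kW.

Q̇_H ≈ 401 kW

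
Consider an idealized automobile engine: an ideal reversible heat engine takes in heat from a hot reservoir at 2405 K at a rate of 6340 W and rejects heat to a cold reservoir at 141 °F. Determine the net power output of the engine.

T_C = 141 °F → (141 − 32) × 5/9 = 60.56 °C = 333.71 K.
For a reversible engine, η = 1 − T_C/T_H = 1 − 333.71/2405.00 = 0.8612.
W = η·Q_H = 0.8612 × 6340 = 5460 W.

Ẇ ≈ 5460 W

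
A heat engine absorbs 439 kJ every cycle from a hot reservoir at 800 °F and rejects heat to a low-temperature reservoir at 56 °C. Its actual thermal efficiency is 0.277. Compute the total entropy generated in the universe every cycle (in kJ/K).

ΔS_univ ≈ 0.337 kJ/K

T_H = 800 °F → (800 − 32) × 5/9 = 426.67 °C = 699.82 K.
T_C = 56 °C → 56 + 273.15 = 329.15 K.
W = η·Q_H = 0.277 × 439 = 121.6 kJ, so Q_C = Q_H − W = 317.4 kJ.
The hot reservoir loses entropy Q_H/T_H = 439/699.82 = 0.6273 kJ/K; the cold reservoir gains Q_C/T_C = 317.4/329.15 = 0.9643 kJ/K.
ΔS_univ = −Q_H/T_H + Q_C/T_C = 0.337 kJ/K (> 0, since η = 0.277 < η_Carnot = 0.530).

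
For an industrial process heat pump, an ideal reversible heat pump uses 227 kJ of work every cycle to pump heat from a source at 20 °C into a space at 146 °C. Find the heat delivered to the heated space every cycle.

Q_H ≈ 755 kJ

T_H = 146 °C → 146 + 273.15 = 419.15 K.
T_C = 20 °C → 20 + 273.15 = 293.15 K.
Reversible heating COP: COP_HP = T_H/(T_H − T_C) = 419.15/126.00 = 3.3266.
Q_H = COP_HP · W = 3.3266 × 227 = 755 kJ.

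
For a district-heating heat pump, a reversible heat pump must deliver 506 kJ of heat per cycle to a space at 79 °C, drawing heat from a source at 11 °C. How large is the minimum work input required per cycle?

W_in ≈ 97.7 kJ

T_H = 79 °C → 79 + 273.15 = 352.15 K.
T_C = 11 °C → 11 + 273.15 = 284.15 K.
The Carnot heat-pump COP is COP_HP = T_H/(T_H − T_C) = 352.15/68.00 = 5.1787.
W = Q_H/COP_HP = 506/5.1787 = 97.7 kJ.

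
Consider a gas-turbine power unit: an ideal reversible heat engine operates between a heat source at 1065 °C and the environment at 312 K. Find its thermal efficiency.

T_H = 1065 °C → 1065 + 273.15 = 1338.15 K.
Carnot efficiency: η = 1 − T_C/T_H = 1 − 312.00/1338.15 = 0.7668.

η ≈ 0.7668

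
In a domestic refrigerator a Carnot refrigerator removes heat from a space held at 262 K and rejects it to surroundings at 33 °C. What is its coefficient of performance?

COP_R ≈ 5.93

T_H = 33 °C → 33 + 273.15 = 306.15 K.
COP_R = T_C/(T_H − T_C) = 262.00/(306.15 − 262.00) = 5.93.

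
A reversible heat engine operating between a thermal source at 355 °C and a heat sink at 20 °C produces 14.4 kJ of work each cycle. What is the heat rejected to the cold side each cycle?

T_H = 355 °C → 355 + 273.15 = 628.15 K.
T_C = 20 °C → 20 + 273.15 = 293.15 K.
Carnot efficiency: η = 1 − T_C/T_H = 1 − 293.15/628.15 = 0.5333.
Since Q_C/Q_H = T_C/T_H and Q_H = W/η, Q_C = W·T_C/(T_H − T_C) = 14.4 × 293.15/335.00 = 12.6 kJ.

Q_C ≈ 12.6 kJ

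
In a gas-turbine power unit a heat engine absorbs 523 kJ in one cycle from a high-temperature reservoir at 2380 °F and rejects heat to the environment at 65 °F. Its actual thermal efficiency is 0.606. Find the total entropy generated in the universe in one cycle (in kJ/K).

ΔS_univ ≈ 0.375 kJ/K

T_H = 2380 °F → (2380 − 32) × 5/9 = 1304.44 °C = 1577.59 K.
T_C = 65 °F → (65 − 32) × 5/9 = 18.33 °C = 291.48 K.
W = η·Q_H = 0.606 × 523 = 316.9 kJ, so Q_C = Q_H − W = 206.1 kJ.
The hot reservoir loses entropy Q_H/T_H = 523/1577.59 = 0.3315 kJ/K; the cold reservoir gains Q_C/T_C = 206.1/291.48 = 0.7069 kJ/K.
ΔS_univ = −Q_H/T_H + Q_C/T_C = 0.375 kJ/K (> 0, since η = 0.606 < η_Carnot = 0.815).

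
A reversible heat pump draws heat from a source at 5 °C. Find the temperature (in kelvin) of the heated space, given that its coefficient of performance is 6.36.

T_H ≈ 330 K

T_C = 5 °C → 5 + 273.15 = 278.15 K.
COP_HP = T_H/(T_H − T_C) ⇒ T_H = T_C·COP_HP/(COP_HP − 1) = 278.15 × 6.36/(6.36 − 1) = 330 K.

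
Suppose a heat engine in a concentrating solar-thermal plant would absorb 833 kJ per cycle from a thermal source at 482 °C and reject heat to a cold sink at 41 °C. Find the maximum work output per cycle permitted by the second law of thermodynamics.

T_H = 482 °C → 482 + 273.15 = 755.15 K.
T_C = 41 °C → 41 + 273.15 = 314.15 K.
No engine can exceed the Carnot limit: η_max = 1 − T_C/T_H = 1 − 314.15/755.15 = 0.5840.
W_max = η_max · Q_H = 0.5840 × 833 = 486 kJ.

W_max ≈ 486 kJ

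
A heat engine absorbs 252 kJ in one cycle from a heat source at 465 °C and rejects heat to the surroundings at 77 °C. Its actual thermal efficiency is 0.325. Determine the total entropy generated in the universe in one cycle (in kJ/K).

T_H = 465 °C → 465 + 273.15 = 738.15 K.
T_C = 77 °C → 77 + 273.15 = 350.15 K.
W = η·Q_H = 0.325 × 252 = 81.90 kJ, so Q_C = Q_H − W = 170.1 kJ.
Reservoir entropy changes: ΔS_H = −Q_H/T_H = −252/738.15 = -0.3414 kJ/K and ΔS_C = +Q_C/T_C = 170.1/350.15 = 0.4858 kJ/K.
ΔS_univ = −Q_H/T_H + Q_C/T_C = 0.1444 kJ/K (> 0, since η = 0.325 < η_Carnot = 0.526).

ΔS_univ ≈ 0.1444 kJ/K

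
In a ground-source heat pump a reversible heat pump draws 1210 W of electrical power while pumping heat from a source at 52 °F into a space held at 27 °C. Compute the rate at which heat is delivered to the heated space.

T_H = 27 °C → 27 + 273.15 = 300.15 K.
T_C = 52 °F → (52 − 32) × 5/9 = 11.11 °C = 284.26 K.
For a reversible heat pump, COP_HP = T_H/(T_H − T_C) = 300.15/15.89 = 18.8906.
Q_H = COP_HP · W = 18.8906 × 1210 = 22860 W.

Q̇_H ≈ 22860 W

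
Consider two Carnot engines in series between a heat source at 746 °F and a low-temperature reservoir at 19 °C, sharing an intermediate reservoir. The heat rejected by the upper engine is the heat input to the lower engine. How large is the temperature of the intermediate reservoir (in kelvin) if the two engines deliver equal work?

T_m ≈ 481 K

T_H = 746 °F → (746 − 32) × 5/9 = 396.67 °C = 669.82 K.
T_C = 19 °C → 19 + 273.15 = 292.15 K.
For reversible stages Q_m = Q_H·(T_m/T_H). Setting W₁ = Q_H(1 − T_m/T_H) equal to W₂ = Q_m(1 − T_C/T_m) = Q_H·(T_m − T_C)/T_H gives T_H − T_m = T_m − T_C, so T_m = (T_H + T_C)/2 = (669.82 + 292.15)/2 = 481 K.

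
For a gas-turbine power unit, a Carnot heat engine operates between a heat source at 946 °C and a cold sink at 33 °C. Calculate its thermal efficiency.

η ≈ 0.749

T_H = 946 °C → 946 + 273.15 = 1219.15 K.
T_C = 33 °C → 33 + 273.15 = 306.15 K.
For a reversible engine, η = 1 − T_C/T_H = 1 − 306.15/1219.15 = 0.749.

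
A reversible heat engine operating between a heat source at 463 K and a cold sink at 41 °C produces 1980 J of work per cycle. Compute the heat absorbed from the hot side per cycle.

Q_H ≈ 6159 J

T_C = 41 °C → 41 + 273.15 = 314.15 K.
For a reversible engine, η = 1 − T_C/T_H = 1 − 314.15/463.00 = 0.3215.
Q_H = W/η = 1980/0.3215 = 6159 J.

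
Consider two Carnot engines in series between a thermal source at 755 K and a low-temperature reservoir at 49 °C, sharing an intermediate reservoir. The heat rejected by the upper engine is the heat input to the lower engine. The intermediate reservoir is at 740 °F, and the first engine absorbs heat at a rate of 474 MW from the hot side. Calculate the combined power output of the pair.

Ẇ_total ≈ 272 MW

T_C = 49 °C → 49 + 273.15 = 322.15 K.
Two reversible stages in series are equivalent to a single Carnot engine between T_H and T_C, so η_total = 1 − T_C/T_H = 1 − 322.15/755.00 = 0.5733.
W_total = η_total · Q_H = 0.5733 × 474 = 272 MW.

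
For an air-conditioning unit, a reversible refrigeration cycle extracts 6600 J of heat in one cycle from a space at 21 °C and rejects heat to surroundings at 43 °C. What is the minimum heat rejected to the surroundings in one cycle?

Q_H ≈ 7090 J

T_H = 43 °C → 43 + 273.15 = 316.15 K.
T_C = 21 °C → 21 + 273.15 = 294.15 K.
For a reversible cycle Q_H/Q_C = T_H/T_C, so Q_H = Q_C·T_H/T_C = 6600 × 316.15/294.15 = 7090 J.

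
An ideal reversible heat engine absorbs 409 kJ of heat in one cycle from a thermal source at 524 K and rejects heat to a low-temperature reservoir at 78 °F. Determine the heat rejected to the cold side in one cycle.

Q_C ≈ 233.1 kJ

T_C = 78 °F → (78 − 32) × 5/9 = 25.56 °C = 298.71 K.
Since the cycle is reversible, η = 1 − T_C/T_H = 1 − 298.71/524.00 = 0.4300.
For a reversible cycle Q_C/Q_H = T_C/T_H, so Q_C = 409 × 298.71/524.00 = 233.1 kJ.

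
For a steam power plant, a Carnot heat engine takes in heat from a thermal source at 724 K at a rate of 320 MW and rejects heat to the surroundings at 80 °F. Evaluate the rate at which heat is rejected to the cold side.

T_C = 80 °F → (80 − 32) × 5/9 = 26.67 °C = 299.82 K.
Carnot efficiency: η = 1 − T_C/T_H = 1 − 299.82/724.00 = 0.5859.
For a reversible cycle Q_C/Q_H = T_C/T_H, so Q_C = 320 × 299.82/724.00 = 132.5 MW.

Q̇_C ≈ 132.5 MW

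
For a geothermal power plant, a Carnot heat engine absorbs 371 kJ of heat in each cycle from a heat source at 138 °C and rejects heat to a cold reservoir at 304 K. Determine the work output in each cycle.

W ≈ 96.7 kJ

T_H = 138 °C → 138 + 273.15 = 411.15 K.
The Carnot efficiency is η = 1 − T_C/T_H = 1 − 304.00/411.15 = 0.2606.
W = η·Q_H = 0.2606 × 371 = 96.7 kJ.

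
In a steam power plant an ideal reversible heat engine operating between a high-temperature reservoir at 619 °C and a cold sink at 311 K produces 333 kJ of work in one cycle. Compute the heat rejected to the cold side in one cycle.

Q_C ≈ 178 kJ

T_H = 619 °C → 619 + 273.15 = 892.15 K.
η_rev = 1 − T_C/T_H = 1 − 311.00/892.15 = 0.6514.
Since Q_C/Q_H = T_C/T_H and Q_H = W/η, Q_C = W·T_C/(T_H − T_C) = 333 × 311.00/581.15 = 178 kJ.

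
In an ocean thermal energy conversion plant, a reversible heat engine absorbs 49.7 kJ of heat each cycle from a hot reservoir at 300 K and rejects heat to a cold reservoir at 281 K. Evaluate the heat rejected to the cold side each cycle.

η_rev = 1 − T_C/T_H = 1 − 281.00/300.00 = 0.0633.
For a reversible cycle Q_C/Q_H = T_C/T_H, so Q_C = 49.7 × 281.00/300.00 = 46.55 kJ.

Q_C ≈ 46.55 kJ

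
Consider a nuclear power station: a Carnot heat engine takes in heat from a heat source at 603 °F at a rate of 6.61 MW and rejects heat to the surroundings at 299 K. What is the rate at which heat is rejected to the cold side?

T_H = 603 °F → (603 − 32) × 5/9 = 317.22 °C = 590.37 K.
η_rev = 1 − T_C/T_H = 1 − 299.00/590.37 = 0.4935.
For a reversible cycle Q_C/Q_H = T_C/T_H, so Q_C = 6.61 × 299.00/590.37 = 3.348 MW.

Q̇_C ≈ 3.348 MW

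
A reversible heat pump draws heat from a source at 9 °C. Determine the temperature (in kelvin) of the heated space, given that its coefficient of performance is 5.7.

T_C = 9 °C → 9 + 273.15 = 282.15 K.
COP_HP = T_H/(T_H − T_C) ⇒ T_H = T_C·COP_HP/(COP_HP − 1) = 282.15 × 5.7/(5.7 − 1) = 342 K.

T_H ≈ 342 K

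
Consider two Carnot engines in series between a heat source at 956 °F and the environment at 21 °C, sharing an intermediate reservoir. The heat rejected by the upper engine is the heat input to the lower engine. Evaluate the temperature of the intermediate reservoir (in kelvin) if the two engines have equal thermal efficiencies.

T_H = 956 °F → (956 − 32) × 5/9 = 513.33 °C = 786.48 K.
T_C = 21 °C → 21 + 273.15 = 294.15 K.
Equal efficiencies require 1 − T_m/T_H = 1 − T_C/T_m, i.e. T_m/T_H = T_C/T_m, so T_m = √(T_H·T_C) = √(786.48 × 294.15) = 481.0 K.

T_m ≈ 481.0 K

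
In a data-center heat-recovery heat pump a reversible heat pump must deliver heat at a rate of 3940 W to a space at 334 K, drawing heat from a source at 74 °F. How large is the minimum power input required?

Ẇ_in ≈ 442.6 W

T_C = 74 °F → (74 − 32) × 5/9 = 23.33 °C = 296.48 K.
The Carnot heat-pump COP is COP_HP = T_H/(T_H − T_C) = 334.00/37.52 = 8.9027.
W = Q_H/COP_HP = 3940/8.9027 = 442.6 W.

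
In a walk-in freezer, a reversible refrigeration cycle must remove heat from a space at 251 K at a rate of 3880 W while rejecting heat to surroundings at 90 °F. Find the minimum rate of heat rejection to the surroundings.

T_H = 90 °F → (90 − 32) × 5/9 = 32.22 °C = 305.37 K.
For a reversible cycle Q_H/Q_C = T_H/T_C, so Q_H = Q_C·T_H/T_C = 3880 × 305.37/251.00 = 4720 W.

Q̇_H ≈ 4720 W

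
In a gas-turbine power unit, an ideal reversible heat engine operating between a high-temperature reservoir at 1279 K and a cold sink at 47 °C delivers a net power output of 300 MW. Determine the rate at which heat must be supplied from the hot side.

T_C = 47 °C → 47 + 273.15 = 320.15 K.
The Carnot efficiency is η = 1 − T_C/T_H = 1 − 320.15/1279.00 = 0.7497.
Q_H = W/η = 300/0.7497 = 400 MW.

Q̇_H ≈ 400 MW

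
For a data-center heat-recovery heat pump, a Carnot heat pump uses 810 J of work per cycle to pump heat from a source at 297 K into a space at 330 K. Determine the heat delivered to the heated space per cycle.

Q_H ≈ 8100 J

Reversible heating COP: COP_HP = T_H/(T_H − T_C) = 330.00/33.00 = 10.0000.
Q_H = COP_HP · W = 10.0000 × 810 = 8100 J.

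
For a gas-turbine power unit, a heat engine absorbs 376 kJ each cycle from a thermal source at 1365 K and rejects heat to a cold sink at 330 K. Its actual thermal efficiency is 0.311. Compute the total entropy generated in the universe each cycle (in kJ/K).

ΔS_univ ≈ 0.5096 kJ/K

W = η·Q_H = 0.311 × 376 = 116.9 kJ, so Q_C = Q_H − W = 259.1 kJ.
Reservoir entropy changes: ΔS_H = −Q_H/T_H = −376/1365.00 = -0.2755 kJ/K and ΔS_C = +Q_C/T_C = 259.1/330.00 = 0.7850 kJ/K.
ΔS_univ = −Q_H/T_H + Q_C/T_C = 0.5096 kJ/K (> 0, since η = 0.311 < η_Carnot = 0.758).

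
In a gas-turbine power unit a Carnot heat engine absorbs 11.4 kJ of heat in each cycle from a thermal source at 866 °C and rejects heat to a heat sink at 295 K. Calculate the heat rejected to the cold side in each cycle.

Q_C ≈ 2.952 kJ

T_H = 866 °C → 866 + 273.15 = 1139.15 K.
Since the cycle is reversible, η = 1 − T_C/T_H = 1 − 295.00/1139.15 = 0.7410.
For a reversible cycle Q_C/Q_H = T_C/T_H, so Q_C = 11.4 × 295.00/1139.15 = 2.952 kJ.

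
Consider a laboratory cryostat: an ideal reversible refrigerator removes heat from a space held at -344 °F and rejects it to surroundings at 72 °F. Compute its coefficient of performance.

COP_R ≈ 0.2781

T_H = 72 °F → (72 − 32) × 5/9 = 22.22 °C = 295.37 K.
T_C = -344 °F → (-344 − 32) × 5/9 = -208.89 °C = 64.26 K.
For a reversible refrigerator, COP_R = T_C/(T_H − T_C) = 64.26/(295.37 − 64.26) = 0.2781.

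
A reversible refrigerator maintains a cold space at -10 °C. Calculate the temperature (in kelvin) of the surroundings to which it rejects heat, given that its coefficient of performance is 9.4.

T_H ≈ 291 K

T_C = -10 °C → -10 + 273.15 = 263.15 K.
COP_R = T_C/(T_H − T_C) ⇒ T_H = T_C·(1 + 1/COP_R) = 263.15 × (1 + 1/9.4) = 291 K.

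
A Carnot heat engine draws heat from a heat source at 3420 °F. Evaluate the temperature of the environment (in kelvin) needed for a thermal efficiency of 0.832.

T_H = 3420 °F → (3420 − 32) × 5/9 = 1882.22 °C = 2155.37 K.
From η = 1 − T_C/T_H, T_C = T_H·(1 − η) = 2155.37 × (1 − 0.832) = 362 K.

T_C ≈ 362 K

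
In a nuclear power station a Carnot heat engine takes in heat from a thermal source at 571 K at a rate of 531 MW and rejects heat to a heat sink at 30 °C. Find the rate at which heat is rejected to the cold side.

Q̇_C ≈ 281.9 MW

T_C = 30 °C → 30 + 273.15 = 303.15 K.
The Carnot efficiency is η = 1 − T_C/T_H = 1 − 303.15/571.00 = 0.4691.
For a reversible cycle Q_C/Q_H = T_C/T_H, so Q_C = 531 × 303.15/571.00 = 281.9 MW.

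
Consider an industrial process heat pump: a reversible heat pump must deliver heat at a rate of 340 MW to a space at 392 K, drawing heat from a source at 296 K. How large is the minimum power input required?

Ẇ_in ≈ 83.3 MW

The Carnot heat-pump COP is COP_HP = T_H/(T_H − T_C) = 392.00/96.00 = 4.0833.
W = Q_H/COP_HP = 340/4.0833 = 83.3 MW.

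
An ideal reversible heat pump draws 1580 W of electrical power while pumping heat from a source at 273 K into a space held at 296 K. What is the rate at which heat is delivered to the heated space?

Q̇_H ≈ 20300 W

COP_HP = T_H/(T_H − T_C) = 296.00/23.00 = 12.8696.
Q_H = COP_HP · W = 12.8696 × 1580 = 20300 W.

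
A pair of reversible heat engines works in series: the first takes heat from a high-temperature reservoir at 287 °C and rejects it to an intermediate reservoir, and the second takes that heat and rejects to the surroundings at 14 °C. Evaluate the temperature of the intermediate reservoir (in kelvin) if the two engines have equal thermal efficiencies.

T_H = 287 °C → 287 + 273.15 = 560.15 K.
T_C = 14 °C → 14 + 273.15 = 287.15 K.
Equal efficiencies require 1 − T_m/T_H = 1 − T_C/T_m, i.e. T_m/T_H = T_C/T_m, so T_m = √(T_H·T_C) = √(560.15 × 287.15) = 401 K.

T_m ≈ 401 K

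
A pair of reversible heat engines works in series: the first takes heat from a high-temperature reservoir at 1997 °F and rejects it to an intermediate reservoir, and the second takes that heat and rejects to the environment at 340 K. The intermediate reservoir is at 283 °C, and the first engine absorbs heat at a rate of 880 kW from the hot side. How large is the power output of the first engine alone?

T_H = 1997 °F → (1997 − 32) × 5/9 = 1091.67 °C = 1364.82 K.
T_m = 283 °C → 283 + 273.15 = 556.15 K.
First-stage efficiency η₁ = 1 − T_m/T_H = 1 − 556.15/1364.82 = 0.5925.
W₁ = η₁·Q_H = 0.5925 × 880 = 521 kW.

Ẇ₁ ≈ 521 kW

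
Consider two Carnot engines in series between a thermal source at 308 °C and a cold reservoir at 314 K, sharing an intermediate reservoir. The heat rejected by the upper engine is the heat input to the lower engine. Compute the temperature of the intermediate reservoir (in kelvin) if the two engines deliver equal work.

T_m ≈ 448 K

T_H = 308 °C → 308 + 273.15 = 581.15 K.
For reversible stages Q_m = Q_H·(T_m/T_H). Setting W₁ = Q_H(1 − T_m/T_H) equal to W₂ = Q_m(1 − T_C/T_m) = Q_H·(T_m − T_C)/T_H gives T_H − T_m = T_m − T_C, so T_m = (T_H + T_C)/2 = (581.15 + 314.00)/2 = 448 K.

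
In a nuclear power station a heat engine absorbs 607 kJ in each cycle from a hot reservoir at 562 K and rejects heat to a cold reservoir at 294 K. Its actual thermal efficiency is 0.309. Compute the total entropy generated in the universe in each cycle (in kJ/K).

ΔS_univ ≈ 0.347 kJ/K

W = η·Q_H = 0.309 × 607 = 187.6 kJ, so Q_C = Q_H − W = 419.4 kJ.
The hot reservoir loses entropy Q_H/T_H = 607/562.00 = 1.080 kJ/K; the cold reservoir gains Q_C/T_C = 419.4/294.00 = 1.427 kJ/K.
ΔS_univ = −Q_H/T_H + Q_C/T_C = 0.347 kJ/K (> 0, since η = 0.309 < η_Carnot = 0.477).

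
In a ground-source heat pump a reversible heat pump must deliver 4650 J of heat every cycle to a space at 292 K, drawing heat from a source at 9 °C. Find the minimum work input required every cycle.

T_C = 9 °C → 9 + 273.15 = 282.15 K.
Reversible heating COP: COP_HP = T_H/(T_H − T_C) = 292.00/9.85 = 29.6447.
W = Q_H/COP_HP = 4650/29.6447 = 157 J.

W_in ≈ 157 J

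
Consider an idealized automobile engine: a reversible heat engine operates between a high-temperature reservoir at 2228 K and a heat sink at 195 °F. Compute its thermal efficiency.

T_C = 195 °F → (195 − 32) × 5/9 = 90.56 °C = 363.71 K.
Since the cycle is reversible, η = 1 − T_C/T_H = 1 − 363.71/2228.00 = 0.837.

η ≈ 0.837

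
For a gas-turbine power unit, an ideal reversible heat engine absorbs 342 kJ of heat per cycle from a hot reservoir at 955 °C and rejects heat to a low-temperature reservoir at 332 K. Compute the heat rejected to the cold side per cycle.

Q_C ≈ 92.5 kJ

T_H = 955 °C → 955 + 273.15 = 1228.15 K.
For a reversible engine, η = 1 − T_C/T_H = 1 − 332.00/1228.15 = 0.7297.
For a reversible cycle Q_C/Q_H = T_C/T_H, so Q_C = 342 × 332.00/1228.15 = 92.5 kJ.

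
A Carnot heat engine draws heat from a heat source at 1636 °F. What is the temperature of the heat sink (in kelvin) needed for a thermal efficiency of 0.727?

T_H = 1636 °F → (1636 − 32) × 5/9 = 891.11 °C = 1164.26 K.
From η = 1 − T_C/T_H, T_C = T_H·(1 − η) = 1164.26 × (1 − 0.727) = 318 K.

T_C ≈ 318 K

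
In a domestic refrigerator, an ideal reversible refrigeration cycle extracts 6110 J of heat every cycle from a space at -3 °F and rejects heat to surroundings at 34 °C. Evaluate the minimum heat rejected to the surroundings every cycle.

T_H = 34 °C → 34 + 273.15 = 307.15 K.
T_C = -3 °F → (-3 − 32) × 5/9 = -19.44 °C = 253.71 K.
For a reversible cycle Q_H/Q_C = T_H/T_C, so Q_H = Q_C·T_H/T_C = 6110 × 307.15/253.71 = 7400 J.

Q_H ≈ 7400 J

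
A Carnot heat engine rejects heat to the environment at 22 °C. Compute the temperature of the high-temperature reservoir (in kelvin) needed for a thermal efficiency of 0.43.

T_C = 22 °C → 22 + 273.15 = 295.15 K.
From η = 1 − T_C/T_H, solving for T_H gives T_H = T_C/(1 − η) = 295.15/(1 − 0.43) = 518 K.

T_H ≈ 518 K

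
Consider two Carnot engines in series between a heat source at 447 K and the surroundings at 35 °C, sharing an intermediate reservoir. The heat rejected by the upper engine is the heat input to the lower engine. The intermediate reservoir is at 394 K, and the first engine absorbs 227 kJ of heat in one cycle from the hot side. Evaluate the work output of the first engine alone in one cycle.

T_C = 35 °C → 35 + 273.15 = 308.15 K.
First-stage efficiency η₁ = 1 − T_m/T_H = 1 − 394.00/447.00 = 0.1186.
W₁ = η₁·Q_H = 0.1186 × 227 = 26.91 kJ.

W₁ ≈ 26.91 kJ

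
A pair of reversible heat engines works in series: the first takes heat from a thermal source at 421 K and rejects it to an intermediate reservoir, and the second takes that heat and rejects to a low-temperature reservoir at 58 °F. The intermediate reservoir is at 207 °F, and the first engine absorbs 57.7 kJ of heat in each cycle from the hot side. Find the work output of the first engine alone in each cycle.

W₁ ≈ 6.94 kJ

T_C = 58 °F → (58 − 32) × 5/9 = 14.44 °C = 287.59 K.
T_m = 207 °F → (207 − 32) × 5/9 = 97.22 °C = 370.37 K.
First-stage efficiency η₁ = 1 − T_m/T_H = 1 − 370.37/421.00 = 0.1203.
W₁ = η₁·Q_H = 0.1203 × 57.7 = 6.94 kJ.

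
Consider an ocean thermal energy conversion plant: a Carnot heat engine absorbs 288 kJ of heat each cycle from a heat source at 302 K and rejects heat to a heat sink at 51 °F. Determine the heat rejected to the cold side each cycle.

Q_C ≈ 271 kJ

T_C = 51 °F → (51 − 32) × 5/9 = 10.56 °C = 283.71 K.
Carnot efficiency: η = 1 − T_C/T_H = 1 − 283.71/302.00 = 0.0606.
For a reversible cycle Q_C/Q_H = T_C/T_H, so Q_C = 288 × 283.71/302.00 = 271 kJ.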